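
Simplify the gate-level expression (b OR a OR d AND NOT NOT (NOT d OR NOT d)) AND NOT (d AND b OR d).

(b OR a OR d AND NOT NOT (NOT d OR NOT d)) AND NOT (d AND b OR d)
= (b OR a OR d AND NOT NOT (NOT d OR NOT d)) AND NOT d   (absorption)
= (b OR a OR d AND (NOT d OR NOT d)) AND NOT d   (double negation)
= (b OR a OR d AND NOT d) AND NOT d   (idempotence)
= (b OR a) AND NOT d   (complement / identity)

(b OR a) AND NOT d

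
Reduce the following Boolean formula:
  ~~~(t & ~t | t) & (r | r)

~~~(t & ~t | t) & (r | r)
= ~(t & ~t | t) & (r | r)
= ~(t & ~t | t) & r
= ~t & r

~t & r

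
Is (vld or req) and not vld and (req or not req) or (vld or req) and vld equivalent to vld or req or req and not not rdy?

E1: (vld or req) and not vld and (req or not req) or (vld or req) and vld
    = (vld or req) and not vld or (vld or req) and vld   [complement / identity]
    = vld or req   [distribution]
E2: vld or req or req and not not rdy
    = vld or req or req and rdy   [double negation]
    = vld or req   [absorption]
Both reduce to vld or req, so they are equivalent.

Yes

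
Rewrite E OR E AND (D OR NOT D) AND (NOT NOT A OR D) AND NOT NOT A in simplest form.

E

E OR E AND (D OR NOT D) AND (NOT NOT A OR D) AND NOT NOT A
= E OR E AND (D OR NOT D) AND NOT NOT A   (absorption)
= E OR E AND NOT NOT A   (complement / identity)
= E OR E AND A   (double negation)
= E   (absorption)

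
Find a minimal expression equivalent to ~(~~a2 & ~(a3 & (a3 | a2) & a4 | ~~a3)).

~a2 | a3

~(~~a2 & ~(a3 & (a3 | a2) & a4 | ~~a3))
= ~(~~a2 & ~(a3 & a4 | ~~a3))
= ~(~~a2 & ~(a3 & a4 | a3))
= ~(~~a2 & ~a3)
= ~a2 | a3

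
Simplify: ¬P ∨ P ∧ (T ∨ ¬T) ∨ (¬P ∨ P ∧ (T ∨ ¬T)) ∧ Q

¬P ∨ P ∧ (T ∨ ¬T) ∨ (¬P ∨ P ∧ (T ∨ ¬T)) ∧ Q
= ¬P ∨ P ∧ (T ∨ ¬T)
= ¬P ∨ P
= True

True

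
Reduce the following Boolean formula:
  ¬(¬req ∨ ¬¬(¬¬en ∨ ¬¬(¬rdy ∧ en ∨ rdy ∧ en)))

¬(¬req ∨ ¬¬(¬¬en ∨ ¬¬(¬rdy ∧ en ∨ rdy ∧ en)))
= ¬(¬req ∨ ¬¬(¬¬en ∨ ¬¬en))   (distribution)
= ¬(¬req ∨ ¬(¬en ∧ ¬en))   (De Morgan)
= ¬(¬req ∨ ¬¬en)   (idempotence)
= req ∧ ¬en   (De Morgan)

req ∧ ¬en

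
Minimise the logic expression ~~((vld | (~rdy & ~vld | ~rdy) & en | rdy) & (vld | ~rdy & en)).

~~((vld | (~rdy & ~vld | ~rdy) & en | rdy) & (vld | ~rdy & en))
= (vld | (~rdy & ~vld | ~rdy) & en | rdy) & (vld | ~rdy & en)   — double negation
= (vld | ~rdy & en | rdy) & (vld | ~rdy & en)   — absorption
= vld | ~rdy & en   — absorption

vld | ~rdy & en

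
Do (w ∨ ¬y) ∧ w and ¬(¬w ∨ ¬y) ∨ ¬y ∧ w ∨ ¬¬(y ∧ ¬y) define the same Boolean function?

E1: (w ∨ ¬y) ∧ w
    = w
E2: ¬(¬w ∨ ¬y) ∨ ¬y ∧ w ∨ ¬¬(y ∧ ¬y)
    = w ∧ y ∨ ¬y ∧ w ∨ ¬¬(y ∧ ¬y)
    = w ∧ y ∨ ¬y ∧ w ∨ y ∧ ¬y
    = w ∨ y ∧ ¬y
    = w
Both reduce to w, so they are equivalent.

Yes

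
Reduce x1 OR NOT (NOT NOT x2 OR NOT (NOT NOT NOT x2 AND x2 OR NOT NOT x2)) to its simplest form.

x1

x1 OR NOT (NOT NOT x2 OR NOT (NOT NOT NOT x2 AND x2 OR NOT NOT x2))
= x1 OR NOT (NOT NOT x2 OR NOT (NOT x2 AND x2 OR NOT NOT x2))   (double negation)
= x1 OR NOT x2 AND (NOT x2 AND x2 OR NOT NOT x2)   (De Morgan)
= x1 OR NOT x2 AND (NOT x2 AND x2 OR x2)   (double negation)
= x1 OR NOT x2 AND x2   (complement / identity)
= x1   (complement / identity)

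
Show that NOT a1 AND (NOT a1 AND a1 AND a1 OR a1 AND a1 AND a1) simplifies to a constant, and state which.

NOT a1 AND (NOT a1 AND a1 AND a1 OR a1 AND a1 AND a1)
= NOT a1 AND a1 AND a1   [distribution]
= NOT a1 AND a1   [idempotence]
= FALSE   [complement]

FALSE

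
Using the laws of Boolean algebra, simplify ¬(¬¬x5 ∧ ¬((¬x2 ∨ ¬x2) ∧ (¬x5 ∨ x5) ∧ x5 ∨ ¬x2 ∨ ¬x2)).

¬x5 ∨ ¬x2

¬(¬¬x5 ∧ ¬((¬x2 ∨ ¬x2) ∧ (¬x5 ∨ x5) ∧ x5 ∨ ¬x2 ∨ ¬x2))
= ¬(¬¬x5 ∧ ¬((¬x2 ∨ ¬x2) ∧ x5 ∨ ¬x2 ∨ ¬x2))   (complement / identity)
= ¬(¬¬x5 ∧ ¬(¬x2 ∨ ¬x2))   (absorption)
= ¬(¬¬x5 ∧ ¬¬x2)   (idempotence)
= ¬x5 ∨ ¬x2   (De Morgan)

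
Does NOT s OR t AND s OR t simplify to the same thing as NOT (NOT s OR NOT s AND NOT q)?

No

E1: NOT s OR t AND s OR t
    = NOT s OR t   — absorption
E2: NOT (NOT s OR NOT s AND NOT q)
    = NOT NOT s   — absorption
    = s   — double negation
These differ: at q=0, s=0, t=0, E1 = 1 but E2 = 0.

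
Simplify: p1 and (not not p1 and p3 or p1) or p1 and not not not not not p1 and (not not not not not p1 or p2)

p1

p1 and (not not p1 and p3 or p1) or p1 and not not not not not p1 and (not not not not not p1 or p2)
= p1 and (not not p1 and p3 or p1) or p1 and not not not not not p1
= p1 and (p1 and p3 or p1) or p1 and not not not not not p1
= p1 and (p1 and p3 or p1) or p1 and not not not p1
= p1 and p1 or p1 and not not not p1
= p1 and p1 or p1 and not p1
= p1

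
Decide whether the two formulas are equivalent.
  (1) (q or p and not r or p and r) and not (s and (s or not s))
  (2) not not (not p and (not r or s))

No

E1: (q or p and not r or p and r) and not (s and (s or not s))
    = (q or p and not r or p and r) and not s
    = (q or p) and not s
E2: not not (not p and (not r or s))
    = not p and (not r or s)
These differ: at p=0, q=1, r=1, s=1, E1 = 0 but E2 = 1.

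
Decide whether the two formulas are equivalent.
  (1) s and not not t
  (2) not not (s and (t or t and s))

Yes

E1: s and not not t
    = s and t   [double negation]
E2: not not (s and (t or t and s))
    = s and (t or t and s)   [double negation]
    = s and t   [absorption]
Both reduce to s and t, so they are equivalent.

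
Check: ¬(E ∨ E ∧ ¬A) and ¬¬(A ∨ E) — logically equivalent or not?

No

E1: ¬(E ∨ E ∧ ¬A)
    = ¬E   — absorption
E2: ¬¬(A ∨ E)
    = A ∨ E   — double negation
These differ: at A=0, E=1, E1 = 0 but E2 = 1.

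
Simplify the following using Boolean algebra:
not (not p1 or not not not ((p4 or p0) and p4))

not (not p1 or not not not ((p4 or p0) and p4))
= not (not p1 or not not not p4)
= not (not p1 or not p4)
= p1 and p4

p1 and p4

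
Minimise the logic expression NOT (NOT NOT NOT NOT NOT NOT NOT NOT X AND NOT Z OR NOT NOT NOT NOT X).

NOT (NOT NOT NOT NOT NOT NOT NOT NOT X AND NOT Z OR NOT NOT NOT NOT X)
= NOT (NOT NOT NOT NOT NOT NOT X AND NOT Z OR NOT NOT NOT NOT X)   (double negation)
= NOT (NOT NOT NOT NOT X AND NOT Z OR NOT NOT NOT NOT X)   (double negation)
= NOT NOT NOT NOT NOT X   (absorption)
= NOT NOT NOT X   (double negation)
= NOT X   (double negation)

NOT X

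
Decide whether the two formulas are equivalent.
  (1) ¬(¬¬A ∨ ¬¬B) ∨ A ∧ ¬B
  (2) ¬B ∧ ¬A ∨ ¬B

E1: ¬(¬¬A ∨ ¬¬B) ∨ A ∧ ¬B
    = ¬A ∧ ¬B ∨ A ∧ ¬B   — De Morgan
    = ¬B   — distribution
E2: ¬B ∧ ¬A ∨ ¬B
    = ¬B   — absorption
Both reduce to ¬B, so they are equivalent.

Yes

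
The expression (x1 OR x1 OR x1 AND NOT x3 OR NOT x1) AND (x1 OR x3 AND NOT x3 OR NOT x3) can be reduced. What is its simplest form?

(x1 OR x1 OR x1 AND NOT x3 OR NOT x1) AND (x1 OR x3 AND NOT x3 OR NOT x3)
= (x1 OR x1 OR x1 AND NOT x3 OR NOT x1) AND (x1 OR NOT x3)   (complement / identity)
= (x1 OR x1 OR NOT x1) AND (x1 OR NOT x3)   (absorption)
= (x1 OR NOT x1) AND NOT x3 OR x1   (distribution)
= NOT x3 OR x1   (complement / identity)

NOT x3 OR x1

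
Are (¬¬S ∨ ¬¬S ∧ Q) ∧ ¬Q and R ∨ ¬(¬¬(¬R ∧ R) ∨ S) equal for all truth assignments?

No

E1: (¬¬S ∨ ¬¬S ∧ Q) ∧ ¬Q
    = ¬¬S ∧ ¬Q   [absorption]
    = S ∧ ¬Q   [double negation]
E2: R ∨ ¬(¬¬(¬R ∧ R) ∨ S)
    = R ∨ ¬(¬R ∧ R ∨ S)   [double negation]
    = R ∨ ¬S   [complement / identity]
These differ: at Q=1, R=0, S=0, E1 = 0 but E2 = 1.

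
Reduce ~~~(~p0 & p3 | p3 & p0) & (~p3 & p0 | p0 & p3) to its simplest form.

~p3 & p0

~~~(~p0 & p3 | p3 & p0) & (~p3 & p0 | p0 & p3)
= ~~~(~p0 & p3 | p3 & p0) & p0
= ~~~p3 & p0
= ~p3 & p0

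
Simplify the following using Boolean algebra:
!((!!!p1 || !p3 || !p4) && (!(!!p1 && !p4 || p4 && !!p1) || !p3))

p1 && p3

!((!!!p1 || !p3 || !p4) && (!(!!p1 && !p4 || p4 && !!p1) || !p3))
= !((!!!p1 || !p3 || !p4) && (!!!p1 || !p3))   [distribution]
= !(!!!p1 || !p3)   [absorption]
= !!p1 && p3   [De Morgan]
= p1 && p3   [double negation]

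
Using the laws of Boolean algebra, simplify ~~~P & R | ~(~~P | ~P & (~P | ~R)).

~P & R

~~~P & R | ~(~~P | ~P & (~P | ~R))
= ~~~P & R | ~(~~P | ~P)   [absorption]
= ~~~P & R | ~P & P   [De Morgan]
= ~P & R | ~P & P   [double negation]
= ~P & R   [complement / identity]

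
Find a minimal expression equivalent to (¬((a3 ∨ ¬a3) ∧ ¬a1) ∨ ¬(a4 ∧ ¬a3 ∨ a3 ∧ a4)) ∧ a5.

(a1 ∨ ¬a4) ∧ a5

(¬((a3 ∨ ¬a3) ∧ ¬a1) ∨ ¬(a4 ∧ ¬a3 ∨ a3 ∧ a4)) ∧ a5
= (¬¬a1 ∨ ¬(a4 ∧ ¬a3 ∨ a3 ∧ a4)) ∧ a5   [complement / identity]
= (¬¬a1 ∨ ¬a4) ∧ a5   [distribution]
= (a1 ∨ ¬a4) ∧ a5   [double negation]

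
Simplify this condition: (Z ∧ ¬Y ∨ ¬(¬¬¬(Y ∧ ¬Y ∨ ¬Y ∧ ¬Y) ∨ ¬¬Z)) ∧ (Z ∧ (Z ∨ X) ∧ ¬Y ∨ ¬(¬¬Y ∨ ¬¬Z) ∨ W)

¬Y

(Z ∧ ¬Y ∨ ¬(¬¬¬(Y ∧ ¬Y ∨ ¬Y ∧ ¬Y) ∨ ¬¬Z)) ∧ (Z ∧ (Z ∨ X) ∧ ¬Y ∨ ¬(¬¬Y ∨ ¬¬Z) ∨ W)
= (Z ∧ ¬Y ∨ ¬(¬¬¬¬Y ∨ ¬¬Z)) ∧ (Z ∧ (Z ∨ X) ∧ ¬Y ∨ ¬(¬¬Y ∨ ¬¬Z) ∨ W)   (distribution)
= (Z ∧ ¬Y ∨ ¬(¬¬Y ∨ ¬¬Z)) ∧ (Z ∧ (Z ∨ X) ∧ ¬Y ∨ ¬(¬¬Y ∨ ¬¬Z) ∨ W)   (double negation)
= (Z ∧ ¬Y ∨ ¬(¬¬Y ∨ ¬¬Z)) ∧ (Z ∧ ¬Y ∨ ¬(¬¬Y ∨ ¬¬Z) ∨ W)   (absorption)
= Z ∧ ¬Y ∨ ¬(¬¬Y ∨ ¬¬Z)   (absorption)
= Z ∧ ¬Y ∨ ¬Y ∧ ¬Z   (De Morgan)
= ¬Y   (distribution)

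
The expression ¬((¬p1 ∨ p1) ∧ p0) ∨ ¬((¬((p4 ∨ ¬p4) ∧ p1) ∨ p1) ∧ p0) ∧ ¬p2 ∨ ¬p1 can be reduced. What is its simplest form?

¬p0 ∨ ¬p1

¬((¬p1 ∨ p1) ∧ p0) ∨ ¬((¬((p4 ∨ ¬p4) ∧ p1) ∨ p1) ∧ p0) ∧ ¬p2 ∨ ¬p1
= ¬((¬p1 ∨ p1) ∧ p0) ∨ ¬((¬p1 ∨ p1) ∧ p0) ∧ ¬p2 ∨ ¬p1   (complement / identity)
= ¬((¬p1 ∨ p1) ∧ p0) ∨ ¬p1   (absorption)
= ¬p0 ∨ ¬p1   (complement / identity)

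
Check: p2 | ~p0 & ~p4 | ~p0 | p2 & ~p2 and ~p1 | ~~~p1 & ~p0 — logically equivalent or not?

No

E1: p2 | ~p0 & ~p4 | ~p0 | p2 & ~p2
    = p2 | ~p0 & ~p4 | ~p0
    = p2 | ~p0
E2: ~p1 | ~~~p1 & ~p0
    = ~p1 | ~p1 & ~p0
    = ~p1
These differ: at p0=0, p1=1, p2=0, p4=0, E1 = 1 but E2 = 0.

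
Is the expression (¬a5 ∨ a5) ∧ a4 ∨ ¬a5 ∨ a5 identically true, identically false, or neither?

(¬a5 ∨ a5) ∧ a4 ∨ ¬a5 ∨ a5
= ¬a5 ∨ a5
= True

identically true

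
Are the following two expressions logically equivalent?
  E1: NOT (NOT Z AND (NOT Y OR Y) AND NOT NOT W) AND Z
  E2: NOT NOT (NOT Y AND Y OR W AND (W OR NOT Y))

No

E1: NOT (NOT Z AND (NOT Y OR Y) AND NOT NOT W) AND Z
    = NOT (NOT Z AND NOT NOT W) AND Z   — complement / identity
    = (Z OR NOT W) AND Z   — De Morgan
    = Z   — absorption
E2: NOT NOT (NOT Y AND Y OR W AND (W OR NOT Y))
    = NOT NOT (W AND (W OR NOT Y))   — complement / identity
    = NOT NOT W   — absorption
    = W   — double negation
These differ: at W=1, Y=1, Z=0, E1 = 0 but E2 = 1.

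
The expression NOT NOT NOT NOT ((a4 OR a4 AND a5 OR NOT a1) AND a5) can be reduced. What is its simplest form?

NOT NOT NOT NOT ((a4 OR a4 AND a5 OR NOT a1) AND a5)
= NOT NOT ((a4 OR a4 AND a5 OR NOT a1) AND a5)   (double negation)
= NOT NOT ((a4 OR NOT a1) AND a5)   (absorption)
= (a4 OR NOT a1) AND a5   (double negation)

(a4 OR NOT a1) AND a5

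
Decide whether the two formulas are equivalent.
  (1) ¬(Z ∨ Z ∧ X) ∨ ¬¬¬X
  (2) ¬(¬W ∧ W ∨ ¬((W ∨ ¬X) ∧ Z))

E1: ¬(Z ∨ Z ∧ X) ∨ ¬¬¬X
    = ¬Z ∨ ¬¬¬X   — absorption
    = ¬Z ∨ ¬X   — double negation
E2: ¬(¬W ∧ W ∨ ¬((W ∨ ¬X) ∧ Z))
    = ¬¬((W ∨ ¬X) ∧ Z)   — complement / identity
    = (W ∨ ¬X) ∧ Z   — double negation
These differ: at W=0, X=1, Z=0, E1 = 1 but E2 = 0.

No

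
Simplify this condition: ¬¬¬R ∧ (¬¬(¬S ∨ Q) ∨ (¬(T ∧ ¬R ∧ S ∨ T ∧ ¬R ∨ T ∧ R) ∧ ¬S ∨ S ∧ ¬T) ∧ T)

¬R ∧ (¬S ∨ Q)

¬¬¬R ∧ (¬¬(¬S ∨ Q) ∨ (¬(T ∧ ¬R ∧ S ∨ T ∧ ¬R ∨ T ∧ R) ∧ ¬S ∨ S ∧ ¬T) ∧ T)
= ¬¬¬R ∧ (¬¬(¬S ∨ Q) ∨ (¬(T ∧ ¬R ∨ T ∧ R) ∧ ¬S ∨ S ∧ ¬T) ∧ T)   [absorption]
= ¬¬¬R ∧ (¬S ∨ Q ∨ (¬(T ∧ ¬R ∨ T ∧ R) ∧ ¬S ∨ S ∧ ¬T) ∧ T)   [double negation]
= ¬¬¬R ∧ (¬S ∨ Q ∨ (¬T ∧ ¬S ∨ S ∧ ¬T) ∧ T)   [distribution]
= ¬R ∧ (¬S ∨ Q ∨ (¬T ∧ ¬S ∨ S ∧ ¬T) ∧ T)   [double negation]
= ¬R ∧ (¬S ∨ Q ∨ ¬T ∧ T)   [distribution]
= ¬R ∧ (¬S ∨ Q)   [complement / identity]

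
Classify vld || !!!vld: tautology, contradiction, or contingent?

vld || !!!vld
= vld || !vld   — double negation
= true   — complement

tautology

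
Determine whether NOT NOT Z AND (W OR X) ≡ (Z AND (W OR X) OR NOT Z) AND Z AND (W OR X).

Yes

E1: NOT NOT Z AND (W OR X)
    = Z AND (W OR X)   (double negation)
E2: (Z AND (W OR X) OR NOT Z) AND Z AND (W OR X)
    = Z AND (W OR X)   (absorption)
Both reduce to Z AND (W OR X), so they are equivalent.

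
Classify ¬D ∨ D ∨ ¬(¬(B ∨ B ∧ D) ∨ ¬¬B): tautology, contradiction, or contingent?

¬D ∨ D ∨ ¬(¬(B ∨ B ∧ D) ∨ ¬¬B)
= ¬D ∨ D ∨ (B ∨ B ∧ D) ∧ ¬B   [De Morgan]
= ¬D ∨ D ∨ B ∧ ¬B   [absorption]
= ¬D ∨ D   [complement / identity]
= True   [complement]

tautology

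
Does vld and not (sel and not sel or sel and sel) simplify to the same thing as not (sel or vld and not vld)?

No

E1: vld and not (sel and not sel or sel and sel)
    = vld and not sel
E2: not (sel or vld and not vld)
    = not sel
These differ: at sel=0, vld=0, E1 = 0 but E2 = 1.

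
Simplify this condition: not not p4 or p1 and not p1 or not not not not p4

p4

not not p4 or p1 and not p1 or not not not not p4
= not not p4 or p1 and not p1 or not not p4   [double negation]
= not not p4 or not not p4   [complement / identity]
= not not p4   [idempotence]
= p4   [double negation]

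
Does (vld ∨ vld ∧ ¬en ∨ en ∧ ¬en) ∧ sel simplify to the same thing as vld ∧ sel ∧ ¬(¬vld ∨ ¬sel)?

E1: (vld ∨ vld ∧ ¬en ∨ en ∧ ¬en) ∧ sel
    = (vld ∨ vld ∧ ¬en) ∧ sel   [complement / identity]
    = vld ∧ sel   [absorption]
E2: vld ∧ sel ∧ ¬(¬vld ∨ ¬sel)
    = vld ∧ sel ∧ vld ∧ sel   [De Morgan]
    = vld ∧ sel   [idempotence]
Both reduce to vld ∧ sel, so they are equivalent.

Yes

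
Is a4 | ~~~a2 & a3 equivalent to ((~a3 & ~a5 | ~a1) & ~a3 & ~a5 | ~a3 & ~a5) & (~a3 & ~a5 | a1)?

No

E1: a4 | ~~~a2 & a3
    = a4 | ~a2 & a3
E2: ((~a3 & ~a5 | ~a1) & ~a3 & ~a5 | ~a3 & ~a5) & (~a3 & ~a5 | a1)
    = (~a3 & ~a5 | ~a3 & ~a5) & (~a3 & ~a5 | a1)
    = ~a3 & ~a5 & (~a3 & ~a5 | a1)
    = ~a3 & ~a5
These differ: at a1=0, a2=0, a3=1, a4=1, a5=0, E1 = 1 but E2 = 0.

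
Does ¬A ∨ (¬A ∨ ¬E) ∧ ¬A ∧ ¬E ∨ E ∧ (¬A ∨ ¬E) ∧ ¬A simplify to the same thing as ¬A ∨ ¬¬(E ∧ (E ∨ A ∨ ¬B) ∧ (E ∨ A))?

No

E1: ¬A ∨ (¬A ∨ ¬E) ∧ ¬A ∧ ¬E ∨ E ∧ (¬A ∨ ¬E) ∧ ¬A
    = ¬A ∨ (¬A ∨ ¬E) ∧ ¬A   [distribution]
    = ¬A ∨ ¬A   [absorption]
    = ¬A   [idempotence]
E2: ¬A ∨ ¬¬(E ∧ (E ∨ A ∨ ¬B) ∧ (E ∨ A))
    = ¬A ∨ ¬¬(E ∧ (E ∨ A))   [absorption]
    = ¬A ∨ ¬¬E   [absorption]
    = ¬A ∨ E   [double negation]
These differ: at A=1, B=1, E=1, E1 = 0 but E2 = 1.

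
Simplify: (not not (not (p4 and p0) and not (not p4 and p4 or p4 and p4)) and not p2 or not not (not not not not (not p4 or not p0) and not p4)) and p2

not p4 and p2

(not not (not (p4 and p0) and not (not p4 and p4 or p4 and p4)) and not p2 or not not (not not not not (not p4 or not p0) and not p4)) and p2
= (not not (not (p4 and p0) and not p4) and not p2 or not not (not not not not (not p4 or not p0) and not p4)) and p2   [distribution]
= (not not (not (p4 and p0) and not p4) and not p2 or not not (not not (not p4 or not p0) and not p4)) and p2   [double negation]
= (not not (not (p4 and p0) and not p4) and not p2 or not not (not (p4 and p0) and not p4)) and p2   [De Morgan]
= not not (not (p4 and p0) and not p4) and p2   [absorption]
= not (p4 and p0 or p4) and p2   [De Morgan]
= not p4 and p2   [absorption]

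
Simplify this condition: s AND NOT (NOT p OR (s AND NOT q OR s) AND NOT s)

s AND NOT (NOT p OR (s AND NOT q OR s) AND NOT s)
= s AND NOT (NOT p OR s AND NOT s)   (absorption)
= s AND NOT NOT p   (complement / identity)
= s AND p   (double negation)

s AND p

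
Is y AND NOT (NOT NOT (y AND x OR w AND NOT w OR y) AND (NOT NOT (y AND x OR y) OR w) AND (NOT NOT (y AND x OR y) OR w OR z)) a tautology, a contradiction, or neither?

contradiction

y AND NOT (NOT NOT (y AND x OR w AND NOT w OR y) AND (NOT NOT (y AND x OR y) OR w) AND (NOT NOT (y AND x OR y) OR w OR z))
= y AND NOT (NOT NOT (y AND x OR w AND NOT w OR y) AND (NOT NOT (y AND x OR y) OR w))   — absorption
= y AND NOT (NOT NOT (y AND x OR y) AND (NOT NOT (y AND x OR y) OR w))   — complement / identity
= y AND NOT NOT NOT (y AND x OR y)   — absorption
= y AND NOT (y AND x OR y)   — double negation
= y AND NOT y   — absorption
= FALSE   — complement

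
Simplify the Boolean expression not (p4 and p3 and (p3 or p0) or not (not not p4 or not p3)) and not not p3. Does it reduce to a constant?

False

not (p4 and p3 and (p3 or p0) or not (not not p4 or not p3)) and not not p3
= not (p4 and p3 or not (not not p4 or not p3)) and not not p3
= not (p4 and p3 or not p4 and p3) and not not p3
= not p3 and not not p3
= not p3 and p3
= False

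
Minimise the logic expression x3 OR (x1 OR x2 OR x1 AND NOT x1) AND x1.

x3 OR x1

x3 OR (x1 OR x2 OR x1 AND NOT x1) AND x1
= x3 OR (x1 OR x2) AND x1   (complement / identity)
= x3 OR x1   (absorption)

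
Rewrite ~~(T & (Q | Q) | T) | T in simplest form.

~~(T & (Q | Q) | T) | T
= ~~(T & Q | T) | T   [idempotence]
= ~~T | T   [absorption]
= T | T   [double negation]
= T   [idempotence]

T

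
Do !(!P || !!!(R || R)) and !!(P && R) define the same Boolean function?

Yes

E1: !(!P || !!!(R || R))
    = !(!P || !(R || R))   (double negation)
    = P && (R || R)   (De Morgan)
    = P && R   (idempotence)
E2: !!(P && R)
    = P && R   (double negation)
Both reduce to P && R, so they are equivalent.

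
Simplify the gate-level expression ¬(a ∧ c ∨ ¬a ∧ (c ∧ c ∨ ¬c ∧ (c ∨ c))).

¬c

¬(a ∧ c ∨ ¬a ∧ (c ∧ c ∨ ¬c ∧ (c ∨ c)))
= ¬(a ∧ c ∨ ¬a ∧ (c ∧ c ∨ ¬c ∧ c))   [idempotence]
= ¬(a ∧ c ∨ ¬a ∧ c)   [distribution]
= ¬c   [distribution]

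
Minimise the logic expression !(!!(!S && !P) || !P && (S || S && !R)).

!(!!(!S && !P) || !P && (S || S && !R))
= !(!!(!S && !P) || !P && S)
= !(!S && !P || !P && S)
= !!P
= P

P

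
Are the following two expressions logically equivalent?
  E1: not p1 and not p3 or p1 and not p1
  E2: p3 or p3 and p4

No

E1: not p1 and not p3 or p1 and not p1
    = not p1 and not p3   [complement / identity]
E2: p3 or p3 and p4
    = p3   [absorption]
These differ: at p1=0, p3=1, p4=1, E1 = 0 but E2 = 1.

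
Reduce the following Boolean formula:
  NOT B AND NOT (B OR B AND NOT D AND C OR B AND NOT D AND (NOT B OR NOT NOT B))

NOT B

NOT B AND NOT (B OR B AND NOT D AND C OR B AND NOT D AND (NOT B OR NOT NOT B))
= NOT B AND NOT (B OR B AND NOT D AND C OR B AND NOT D AND (NOT B OR B))   — double negation
= NOT B AND NOT (B OR B AND NOT D AND C OR B AND NOT D)   — complement / identity
= NOT B AND NOT (B OR B AND NOT D)   — absorption
= NOT B AND NOT B   — absorption
= NOT B   — idempotence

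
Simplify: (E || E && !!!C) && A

E && A

(E || E && !!!C) && A
= (E || E && !C) && A   — double negation
= E && A   — absorption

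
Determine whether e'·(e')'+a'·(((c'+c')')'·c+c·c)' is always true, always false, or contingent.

e'·(e')'+a'·(((c'+c')')'·c+c·c)'
= e'·(e')'+a'·(((c')')'·c+c·c)'   [idempotence]
= e'·(e')'+a'·(c'·c+c·c)'   [double negation]
= e'·(e')'+a'·c'   [distribution]
= e'·e+a'·c'   [double negation]
= a'·c'   [complement / identity]
This depends on a, c, so it is not a constant.

contingent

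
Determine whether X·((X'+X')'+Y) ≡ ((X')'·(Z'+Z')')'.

E1: X·((X'+X')'+Y)
    = X·(X·X+Y)   (De Morgan)
    = X·(X+Y)   (idempotence)
    = X   (absorption)
E2: ((X')'·(Z'+Z')')'
    = X'+Z'+Z'   (De Morgan)
    = X'+Z'   (idempotence)
These differ: at X=0, Y=0, Z=0, E1 = 0 but E2 = 1.

No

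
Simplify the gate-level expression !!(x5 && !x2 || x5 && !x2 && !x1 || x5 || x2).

x5 || x2

!!(x5 && !x2 || x5 && !x2 && !x1 || x5 || x2)
= !!(x5 && !x2 || x5 || x2)   (absorption)
= !!(x5 || x2)   (absorption)
= x5 || x2   (double negation)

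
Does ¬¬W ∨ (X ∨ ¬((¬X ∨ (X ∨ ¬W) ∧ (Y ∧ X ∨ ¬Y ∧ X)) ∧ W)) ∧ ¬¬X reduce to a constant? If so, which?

no

¬¬W ∨ (X ∨ ¬((¬X ∨ (X ∨ ¬W) ∧ (Y ∧ X ∨ ¬Y ∧ X)) ∧ W)) ∧ ¬¬X
= ¬¬W ∨ (X ∨ ¬((¬X ∨ (X ∨ ¬W) ∧ X) ∧ W)) ∧ ¬¬X
= W ∨ (X ∨ ¬((¬X ∨ (X ∨ ¬W) ∧ X) ∧ W)) ∧ ¬¬X
= W ∨ (X ∨ ¬((¬X ∨ (X ∨ ¬W) ∧ X) ∧ W)) ∧ X
= W ∨ (X ∨ ¬((¬X ∨ X) ∧ W)) ∧ X
= W ∨ (X ∨ ¬W) ∧ X
= W ∨ X
This depends on W, X, so it is not a constant.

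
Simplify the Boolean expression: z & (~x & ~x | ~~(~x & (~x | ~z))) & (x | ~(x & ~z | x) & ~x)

z & ~x

z & (~x & ~x | ~~(~x & (~x | ~z))) & (x | ~(x & ~z | x) & ~x)
= z & (~x & ~x | ~~(~x & (~x | ~z))) & (x | ~x & ~x)   [absorption]
= z & (~x & ~x | ~~(~x & (~x | ~z)) & x)   [distribution]
= z & (~x & ~x | ~~~x & x)   [absorption]
= z & (~x & ~x | ~x & x)   [double negation]
= z & ~x   [distribution]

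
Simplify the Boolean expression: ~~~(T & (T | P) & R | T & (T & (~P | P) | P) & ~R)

~T

~~~(T & (T | P) & R | T & (T & (~P | P) | P) & ~R)
= ~(T & (T | P) & R | T & (T & (~P | P) | P) & ~R)
= ~(T & (T | P) & R | T & (T | P) & ~R)
= ~(T & (T | P))
= ~T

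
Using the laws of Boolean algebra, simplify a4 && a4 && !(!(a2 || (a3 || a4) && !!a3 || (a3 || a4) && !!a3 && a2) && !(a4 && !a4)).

a4 && (a2 || a3)

a4 && a4 && !(!(a2 || (a3 || a4) && !!a3 || (a3 || a4) && !!a3 && a2) && !(a4 && !a4))
= a4 && a4 && (a2 || (a3 || a4) && !!a3 || (a3 || a4) && !!a3 && a2 || a4 && !a4)
= a4 && a4 && (a2 || (a3 || a4) && !!a3 || a4 && !a4)
= a4 && a4 && (a2 || (a3 || a4) && a3 || a4 && !a4)
= a4 && a4 && (a2 || (a3 || a4) && a3)
= a4 && (a2 || (a3 || a4) && a3)
= a4 && (a2 || a3)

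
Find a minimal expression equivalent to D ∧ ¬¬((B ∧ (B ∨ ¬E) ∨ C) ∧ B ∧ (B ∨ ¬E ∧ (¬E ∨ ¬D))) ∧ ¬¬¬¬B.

D ∧ ¬¬((B ∧ (B ∨ ¬E) ∨ C) ∧ B ∧ (B ∨ ¬E ∧ (¬E ∨ ¬D))) ∧ ¬¬¬¬B
= D ∧ ¬¬((B ∧ (B ∨ ¬E) ∨ C) ∧ B ∧ (B ∨ ¬E)) ∧ ¬¬¬¬B   (absorption)
= D ∧ ¬¬(B ∧ (B ∨ ¬E)) ∧ ¬¬¬¬B   (absorption)
= D ∧ ¬¬B ∧ ¬¬¬¬B   (absorption)
= D ∧ ¬¬B ∧ ¬¬B   (double negation)
= D ∧ ¬¬B   (idempotence)
= D ∧ B   (double negation)

D ∧ B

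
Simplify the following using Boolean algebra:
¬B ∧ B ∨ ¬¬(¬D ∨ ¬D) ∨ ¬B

¬D ∨ ¬B

¬B ∧ B ∨ ¬¬(¬D ∨ ¬D) ∨ ¬B
= ¬B ∧ B ∨ ¬¬¬D ∨ ¬B
= ¬¬¬D ∨ ¬B
= ¬D ∨ ¬B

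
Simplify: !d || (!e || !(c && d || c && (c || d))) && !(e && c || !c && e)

!d || !e

!d || (!e || !(c && d || c && (c || d))) && !(e && c || !c && e)
= !d || (!e || !(c && d || c)) && !(e && c || !c && e)   [absorption]
= !d || (!e || !c) && !(e && c || !c && e)   [absorption]
= !d || (!e || !c) && !e   [distribution]
= !d || !e   [absorption]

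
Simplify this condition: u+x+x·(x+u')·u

u+x

u+x+x·(x+u')·u
= u+x+x·u   — absorption
= u+x   — absorption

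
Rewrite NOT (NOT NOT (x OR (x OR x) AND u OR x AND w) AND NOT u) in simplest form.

NOT (NOT NOT (x OR (x OR x) AND u OR x AND w) AND NOT u)
= NOT (NOT NOT (x OR x AND u OR x AND w) AND NOT u)   [idempotence]
= NOT (NOT NOT (x OR x AND w) AND NOT u)   [absorption]
= NOT (x OR x AND w) OR u   [De Morgan]
= NOT x OR u   [absorption]

NOT x OR u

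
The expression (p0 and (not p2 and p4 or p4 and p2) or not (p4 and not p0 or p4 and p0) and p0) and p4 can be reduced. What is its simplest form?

(p0 and (not p2 and p4 or p4 and p2) or not (p4 and not p0 or p4 and p0) and p0) and p4
= (p0 and p4 or not (p4 and not p0 or p4 and p0) and p0) and p4   [distribution]
= (p0 and p4 or not p4 and p0) and p4   [distribution]
= p0 and p4   [distribution]

p0 and p4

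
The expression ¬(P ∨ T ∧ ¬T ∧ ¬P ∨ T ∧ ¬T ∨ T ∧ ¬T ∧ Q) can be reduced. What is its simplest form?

¬P

¬(P ∨ T ∧ ¬T ∧ ¬P ∨ T ∧ ¬T ∨ T ∧ ¬T ∧ Q)
= ¬(P ∨ T ∧ ¬T ∨ T ∧ ¬T ∧ Q)   (absorption)
= ¬(P ∨ T ∧ ¬T)   (absorption)
= ¬P   (complement / identity)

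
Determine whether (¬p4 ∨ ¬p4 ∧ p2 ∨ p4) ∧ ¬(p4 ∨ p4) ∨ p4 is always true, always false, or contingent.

always true

(¬p4 ∨ ¬p4 ∧ p2 ∨ p4) ∧ ¬(p4 ∨ p4) ∨ p4
= (¬p4 ∨ p4) ∧ ¬(p4 ∨ p4) ∨ p4
= ¬(p4 ∨ p4) ∨ p4
= ¬p4 ∨ p4
= True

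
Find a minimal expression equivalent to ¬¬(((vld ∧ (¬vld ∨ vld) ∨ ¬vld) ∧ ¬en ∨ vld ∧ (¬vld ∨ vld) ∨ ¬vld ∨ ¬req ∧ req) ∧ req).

¬¬(((vld ∧ (¬vld ∨ vld) ∨ ¬vld) ∧ ¬en ∨ vld ∧ (¬vld ∨ vld) ∨ ¬vld ∨ ¬req ∧ req) ∧ req)
= ¬¬(((vld ∧ (¬vld ∨ vld) ∨ ¬vld) ∧ ¬en ∨ vld ∧ (¬vld ∨ vld) ∨ ¬vld) ∧ req)   — complement / identity
= ¬¬((vld ∧ (¬vld ∨ vld) ∨ ¬vld) ∧ req)   — absorption
= ¬¬((vld ∨ ¬vld) ∧ req)   — complement / identity
= ¬¬req   — complement / identity
= req   — double negation

req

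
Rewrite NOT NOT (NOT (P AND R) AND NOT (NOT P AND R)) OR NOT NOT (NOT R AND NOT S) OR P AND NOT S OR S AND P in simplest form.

NOT R OR P

NOT NOT (NOT (P AND R) AND NOT (NOT P AND R)) OR NOT NOT (NOT R AND NOT S) OR P AND NOT S OR S AND P
= NOT (P AND R OR NOT P AND R) OR NOT NOT (NOT R AND NOT S) OR P AND NOT S OR S AND P
= NOT R OR NOT NOT (NOT R AND NOT S) OR P AND NOT S OR S AND P
= NOT R OR NOT NOT (NOT R AND NOT S) OR P
= NOT R OR NOT R AND NOT S OR P
= NOT R OR P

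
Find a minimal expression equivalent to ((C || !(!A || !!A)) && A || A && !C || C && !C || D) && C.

(A || D) && C

((C || !(!A || !!A)) && A || A && !C || C && !C || D) && C
= ((C || !(!A || !!A)) && A || A && !C || D) && C   (complement / identity)
= ((C || A && !A) && A || A && !C || D) && C   (De Morgan)
= (C && A || A && !C || D) && C   (complement / identity)
= (A || D) && C   (distribution)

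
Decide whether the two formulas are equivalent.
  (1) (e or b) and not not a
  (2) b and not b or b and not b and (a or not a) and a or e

E1: (e or b) and not not a
    = (e or b) and a
E2: b and not b or b and not b and (a or not a) and a or e
    = b and not b or b and not b and a or e
    = b and not b or e
    = e
These differ: at a=0, b=0, e=1, E1 = 0 but E2 = 1.

No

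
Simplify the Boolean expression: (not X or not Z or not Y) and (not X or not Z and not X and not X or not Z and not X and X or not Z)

(not X or not Z or not Y) and (not X or not Z and not X and not X or not Z and not X and X or not Z)
= (not X or not Z or not Y) and (not X or not Z and not X or not Z)   [distribution]
= (not X or not Z or not Y) and (not X or not Z)   [absorption]
= not X or not Z   [absorption]

not X or not Z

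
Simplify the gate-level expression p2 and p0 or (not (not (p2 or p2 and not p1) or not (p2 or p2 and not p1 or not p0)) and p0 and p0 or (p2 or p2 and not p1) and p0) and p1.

p2 and p0

p2 and p0 or (not (not (p2 or p2 and not p1) or not (p2 or p2 and not p1 or not p0)) and p0 and p0 or (p2 or p2 and not p1) and p0) and p1
= p2 and p0 or ((p2 or p2 and not p1) and (p2 or p2 and not p1 or not p0) and p0 and p0 or (p2 or p2 and not p1) and p0) and p1   [De Morgan]
= p2 and p0 or ((p2 or p2 and not p1) and p0 and p0 or (p2 or p2 and not p1) and p0) and p1   [absorption]
= p2 and p0 or (p2 or p2 and not p1) and p0 and p1   [absorption]
= p2 and p0 or p2 and p0 and p1   [absorption]
= p2 and p0   [absorption]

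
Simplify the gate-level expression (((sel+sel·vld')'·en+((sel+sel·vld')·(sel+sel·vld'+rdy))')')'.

(((sel+sel·vld')'·en+((sel+sel·vld')·(sel+sel·vld'+rdy))')')'
= (((sel+sel·vld')'·en+(sel+sel·vld')')')'   (absorption)
= (((sel+sel·vld')')')'   (absorption)
= ((sel')')'   (absorption)
= sel'   (double negation)

sel'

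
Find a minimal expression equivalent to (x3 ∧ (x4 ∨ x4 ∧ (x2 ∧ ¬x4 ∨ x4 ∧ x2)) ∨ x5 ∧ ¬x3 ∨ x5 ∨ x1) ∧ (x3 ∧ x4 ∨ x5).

x3 ∧ x4 ∨ x5

(x3 ∧ (x4 ∨ x4 ∧ (x2 ∧ ¬x4 ∨ x4 ∧ x2)) ∨ x5 ∧ ¬x3 ∨ x5 ∨ x1) ∧ (x3 ∧ x4 ∨ x5)
= (x3 ∧ (x4 ∨ x4 ∧ x2) ∨ x5 ∧ ¬x3 ∨ x5 ∨ x1) ∧ (x3 ∧ x4 ∨ x5)   [distribution]
= (x3 ∧ x4 ∨ x5 ∧ ¬x3 ∨ x5 ∨ x1) ∧ (x3 ∧ x4 ∨ x5)   [absorption]
= (x3 ∧ x4 ∨ x5 ∨ x1) ∧ (x3 ∧ x4 ∨ x5)   [absorption]
= x3 ∧ x4 ∨ x5   [absorption]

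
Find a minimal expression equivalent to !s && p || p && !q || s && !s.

(!s || !q) && p

!s && p || p && !q || s && !s
= (!s || !q) && p || s && !s   (distribution)
= (!s || !q) && p   (complement / identity)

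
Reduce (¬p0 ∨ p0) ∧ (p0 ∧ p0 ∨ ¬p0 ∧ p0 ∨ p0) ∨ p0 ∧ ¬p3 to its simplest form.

p0

(¬p0 ∨ p0) ∧ (p0 ∧ p0 ∨ ¬p0 ∧ p0 ∨ p0) ∨ p0 ∧ ¬p3
= ¬p0 ∧ (p0 ∧ p0 ∨ ¬p0 ∧ p0) ∨ p0 ∨ p0 ∧ ¬p3
= ¬p0 ∧ p0 ∨ p0 ∨ p0 ∧ ¬p3
= p0 ∨ p0 ∧ ¬p3
= p0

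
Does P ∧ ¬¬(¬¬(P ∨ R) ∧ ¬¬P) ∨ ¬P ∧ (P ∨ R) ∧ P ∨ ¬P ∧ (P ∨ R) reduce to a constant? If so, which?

no

P ∧ ¬¬(¬¬(P ∨ R) ∧ ¬¬P) ∨ ¬P ∧ (P ∨ R) ∧ P ∨ ¬P ∧ (P ∨ R)
= P ∧ ¬(¬(P ∨ R) ∨ ¬P) ∨ ¬P ∧ (P ∨ R) ∧ P ∨ ¬P ∧ (P ∨ R)
= P ∧ (P ∨ R) ∧ P ∨ ¬P ∧ (P ∨ R) ∧ P ∨ ¬P ∧ (P ∨ R)
= (P ∨ R) ∧ P ∨ ¬P ∧ (P ∨ R)
= P ∨ R
This depends on P, R, so it is not a constant.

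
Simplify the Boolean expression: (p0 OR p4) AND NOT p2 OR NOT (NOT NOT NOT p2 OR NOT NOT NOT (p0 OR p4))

(p0 OR p4) AND NOT p2 OR NOT (NOT NOT NOT p2 OR NOT NOT NOT (p0 OR p4))
= (p0 OR p4) AND NOT p2 OR NOT (NOT p2 OR NOT NOT NOT (p0 OR p4))   [double negation]
= (p0 OR p4) AND NOT p2 OR NOT (NOT p2 OR NOT (p0 OR p4))   [double negation]
= (p0 OR p4) AND NOT p2 OR p2 AND (p0 OR p4)   [De Morgan]
= p0 OR p4   [distribution]

p0 OR p4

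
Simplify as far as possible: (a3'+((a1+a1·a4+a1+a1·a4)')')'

(a3'+((a1+a1·a4+a1+a1·a4)')')'
= (a3'+((a1+a1·a4)')')'   — idempotence
= a3·(a1+a1·a4)'   — De Morgan
= a3·a1'   — absorption

a3·a1'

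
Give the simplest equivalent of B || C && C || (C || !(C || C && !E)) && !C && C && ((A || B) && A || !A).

B || C && C || (C || !(C || C && !E)) && !C && C && ((A || B) && A || !A)
= B || C && C || (C || !(C || C && !E)) && !C && C && (A || !A)   (absorption)
= B || C && C || (C || !C) && !C && C && (A || !A)   (absorption)
= B || C && C || !C && C && (A || !A)   (complement / identity)
= B || C && C || !C && C   (complement / identity)
= B || C   (distribution)

B || C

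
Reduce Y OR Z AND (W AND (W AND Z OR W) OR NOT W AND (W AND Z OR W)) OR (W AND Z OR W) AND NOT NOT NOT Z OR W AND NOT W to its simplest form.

Y OR W

Y OR Z AND (W AND (W AND Z OR W) OR NOT W AND (W AND Z OR W)) OR (W AND Z OR W) AND NOT NOT NOT Z OR W AND NOT W
= Y OR Z AND (W AND Z OR W) OR (W AND Z OR W) AND NOT NOT NOT Z OR W AND NOT W   (distribution)
= Y OR Z AND (W AND Z OR W) OR (W AND Z OR W) AND NOT Z OR W AND NOT W   (double negation)
= Y OR W AND Z OR W OR W AND NOT W   (distribution)
= Y OR W OR W AND NOT W   (absorption)
= Y OR W   (complement / identity)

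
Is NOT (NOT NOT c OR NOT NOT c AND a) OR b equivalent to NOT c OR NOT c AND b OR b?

Yes

E1: NOT (NOT NOT c OR NOT NOT c AND a) OR b
    = NOT NOT NOT c OR b   (absorption)
    = NOT c OR b   (double negation)
E2: NOT c OR NOT c AND b OR b
    = NOT c OR b   (absorption)
Both reduce to NOT c OR b, so they are equivalent.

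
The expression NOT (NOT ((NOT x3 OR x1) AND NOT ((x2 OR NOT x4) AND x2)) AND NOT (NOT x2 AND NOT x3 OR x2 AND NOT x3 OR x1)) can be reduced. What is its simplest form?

NOT x3 OR x1

NOT (NOT ((NOT x3 OR x1) AND NOT ((x2 OR NOT x4) AND x2)) AND NOT (NOT x2 AND NOT x3 OR x2 AND NOT x3 OR x1))
= (NOT x3 OR x1) AND NOT ((x2 OR NOT x4) AND x2) OR NOT x2 AND NOT x3 OR x2 AND NOT x3 OR x1   — De Morgan
= (NOT x3 OR x1) AND NOT ((x2 OR NOT x4) AND x2) OR NOT x3 OR x1   — distribution
= (NOT x3 OR x1) AND NOT x2 OR NOT x3 OR x1   — absorption
= NOT x3 OR x1   — absorption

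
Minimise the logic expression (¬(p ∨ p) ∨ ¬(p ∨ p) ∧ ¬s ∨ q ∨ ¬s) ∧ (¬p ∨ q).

(¬(p ∨ p) ∨ ¬(p ∨ p) ∧ ¬s ∨ q ∨ ¬s) ∧ (¬p ∨ q)
= (¬(p ∨ p) ∨ q ∨ ¬s) ∧ (¬p ∨ q)   (absorption)
= (¬p ∨ q ∨ ¬s) ∧ (¬p ∨ q)   (idempotence)
= ¬p ∨ q   (absorption)

¬p ∨ q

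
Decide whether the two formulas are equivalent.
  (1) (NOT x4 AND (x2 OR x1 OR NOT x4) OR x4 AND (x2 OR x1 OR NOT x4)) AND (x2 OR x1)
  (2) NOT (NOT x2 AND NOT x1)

Yes

E1: (NOT x4 AND (x2 OR x1 OR NOT x4) OR x4 AND (x2 OR x1 OR NOT x4)) AND (x2 OR x1)
    = (x2 OR x1 OR NOT x4) AND (x2 OR x1)
    = x2 OR x1
E2: NOT (NOT x2 AND NOT x1)
    = x2 OR x1
Both reduce to x2 OR x1, so they are equivalent.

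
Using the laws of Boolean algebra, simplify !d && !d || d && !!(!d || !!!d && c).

!d

!d && !d || d && !!(!d || !!!d && c)
= !d && !d || d && !!(!d || !d && c)
= !d && !d || d && !!!d
= !d && !d || d && !d
= !d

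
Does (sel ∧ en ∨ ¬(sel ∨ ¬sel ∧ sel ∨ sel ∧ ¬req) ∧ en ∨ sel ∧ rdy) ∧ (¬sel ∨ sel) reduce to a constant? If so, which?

(sel ∧ en ∨ ¬(sel ∨ ¬sel ∧ sel ∨ sel ∧ ¬req) ∧ en ∨ sel ∧ rdy) ∧ (¬sel ∨ sel)
= (sel ∧ en ∨ ¬(sel ∨ sel ∧ ¬req) ∧ en ∨ sel ∧ rdy) ∧ (¬sel ∨ sel)   [complement / identity]
= (sel ∧ en ∨ ¬sel ∧ en ∨ sel ∧ rdy) ∧ (¬sel ∨ sel)   [absorption]
= sel ∧ en ∨ ¬sel ∧ en ∨ sel ∧ rdy   [complement / identity]
= en ∨ sel ∧ rdy   [distribution]
This depends on en, rdy, sel, so it is not a constant.

no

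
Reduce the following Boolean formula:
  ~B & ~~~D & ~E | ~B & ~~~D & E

~B & ~~~D & ~E | ~B & ~~~D & E
= ~B & ~~~D   [distribution]
= ~B & ~D   [double negation]

~B & ~D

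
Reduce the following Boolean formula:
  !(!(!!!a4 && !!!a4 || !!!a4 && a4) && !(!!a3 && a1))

!a4 || a3 && a1

!(!(!!!a4 && !!!a4 || !!!a4 && a4) && !(!!a3 && a1))
= !(!(!!!a4 && !a4 || !!!a4 && a4) && !(!!a3 && a1))
= !(!(!!!a4 && !a4 || !!!a4 && a4) && !(a3 && a1))
= !(!!!!a4 && !(a3 && a1))
= !!!a4 || a3 && a1
= !a4 || a3 && a1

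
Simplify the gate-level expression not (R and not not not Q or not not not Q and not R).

not (R and not not not Q or not not not Q and not R)
= not not not not Q   [distribution]
= not not Q   [double negation]
= Q   [double negation]

Q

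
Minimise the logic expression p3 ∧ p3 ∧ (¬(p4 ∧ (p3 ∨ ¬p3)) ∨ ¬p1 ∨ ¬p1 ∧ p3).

p3 ∧ (¬p4 ∨ ¬p1)

p3 ∧ p3 ∧ (¬(p4 ∧ (p3 ∨ ¬p3)) ∨ ¬p1 ∨ ¬p1 ∧ p3)
= p3 ∧ p3 ∧ (¬(p4 ∧ (p3 ∨ ¬p3)) ∨ ¬p1)   [absorption]
= p3 ∧ p3 ∧ (¬p4 ∨ ¬p1)   [complement / identity]
= p3 ∧ (¬p4 ∨ ¬p1)   [idempotence]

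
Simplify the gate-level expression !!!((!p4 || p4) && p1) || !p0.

!p1 || !p0

!!!((!p4 || p4) && p1) || !p0
= !((!p4 || p4) && p1) || !p0   (double negation)
= !p1 || !p0   (complement / identity)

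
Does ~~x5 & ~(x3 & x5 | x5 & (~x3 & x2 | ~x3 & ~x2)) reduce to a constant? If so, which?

~~x5 & ~(x3 & x5 | x5 & (~x3 & x2 | ~x3 & ~x2))
= x5 & ~(x3 & x5 | x5 & (~x3 & x2 | ~x3 & ~x2))
= x5 & ~(x3 & x5 | x5 & ~x3)
= x5 & ~x5
= 0

yes, False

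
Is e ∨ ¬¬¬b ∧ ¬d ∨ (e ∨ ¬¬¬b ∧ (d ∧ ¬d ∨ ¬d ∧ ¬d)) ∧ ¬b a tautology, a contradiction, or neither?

e ∨ ¬¬¬b ∧ ¬d ∨ (e ∨ ¬¬¬b ∧ (d ∧ ¬d ∨ ¬d ∧ ¬d)) ∧ ¬b
= e ∨ ¬¬¬b ∧ ¬d ∨ (e ∨ ¬¬¬b ∧ ¬d) ∧ ¬b
= e ∨ ¬¬¬b ∧ ¬d
= e ∨ ¬b ∧ ¬d
This depends on b, d, e, so it is not a constant.

neither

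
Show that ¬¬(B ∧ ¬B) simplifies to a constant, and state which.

¬¬(B ∧ ¬B)
= B ∧ ¬B   [double negation]
= False   [complement]

False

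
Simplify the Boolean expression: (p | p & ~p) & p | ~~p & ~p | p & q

p

(p | p & ~p) & p | ~~p & ~p | p & q
= (p | p & ~p) & p | p & ~p | p & q   (double negation)
= p & p | p & ~p | p & q   (complement / identity)
= p | p & q   (distribution)
= p   (absorption)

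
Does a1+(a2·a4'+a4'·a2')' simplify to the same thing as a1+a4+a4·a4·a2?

Yes

E1: a1+(a2·a4'+a4'·a2')'
    = a1+(a4')'   — distribution
    = a1+a4   — double negation
E2: a1+a4+a4·a4·a2
    = a1+a4+a4·a2   — idempotence
    = a1+a4   — absorption
Both reduce to a1+a4, so they are equivalent.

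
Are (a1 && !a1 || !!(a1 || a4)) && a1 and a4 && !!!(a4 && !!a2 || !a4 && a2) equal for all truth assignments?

E1: (a1 && !a1 || !!(a1 || a4)) && a1
    = !!(a1 || a4) && a1
    = (a1 || a4) && a1
    = a1
E2: a4 && !!!(a4 && !!a2 || !a4 && a2)
    = a4 && !(a4 && !!a2 || !a4 && a2)
    = a4 && !(a4 && a2 || !a4 && a2)
    = a4 && !a2
These differ: at a1=1, a2=1, a4=1, E1 = 1 but E2 = 0.

No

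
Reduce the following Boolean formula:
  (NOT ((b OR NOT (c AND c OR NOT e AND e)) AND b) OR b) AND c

c

(NOT ((b OR NOT (c AND c OR NOT e AND e)) AND b) OR b) AND c
= (NOT ((b OR NOT (c OR NOT e AND e)) AND b) OR b) AND c   [idempotence]
= (NOT ((b OR NOT c) AND b) OR b) AND c   [complement / identity]
= (NOT b OR b) AND c   [absorption]
= c   [complement / identity]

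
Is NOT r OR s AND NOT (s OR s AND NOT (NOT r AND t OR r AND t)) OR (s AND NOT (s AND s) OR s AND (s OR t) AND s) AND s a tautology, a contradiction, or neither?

NOT r OR s AND NOT (s OR s AND NOT (NOT r AND t OR r AND t)) OR (s AND NOT (s AND s) OR s AND (s OR t) AND s) AND s
= NOT r OR s AND NOT (s OR s AND NOT t) OR (s AND NOT (s AND s) OR s AND (s OR t) AND s) AND s   [distribution]
= NOT r OR s AND NOT s OR (s AND NOT (s AND s) OR s AND (s OR t) AND s) AND s   [absorption]
= NOT r OR s AND NOT s OR (s AND NOT (s AND s) OR s AND s) AND s   [absorption]
= NOT r OR s AND NOT s OR (s AND NOT s OR s AND s) AND s   [idempotence]
= NOT r OR s AND NOT s OR s AND s   [distribution]
= NOT r OR s   [distribution]
This depends on r, s, so it is not a constant.

neither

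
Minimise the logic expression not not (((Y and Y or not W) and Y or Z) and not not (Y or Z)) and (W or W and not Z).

not not (((Y and Y or not W) and Y or Z) and not not (Y or Z)) and (W or W and not Z)
= ((Y and Y or not W) and Y or Z) and not not (Y or Z) and (W or W and not Z)
= ((Y or not W) and Y or Z) and not not (Y or Z) and (W or W and not Z)
= ((Y or not W) and Y or Z) and (Y or Z) and (W or W and not Z)
= ((Y or not W) and Y or Z) and (Y or Z) and W
= (Y or Z) and (Y or Z) and W
= (Y or Z) and W

(Y or Z) and W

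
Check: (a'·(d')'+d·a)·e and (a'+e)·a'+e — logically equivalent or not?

No

E1: (a'·(d')'+d·a)·e
    = (a'·d+d·a)·e
    = d·e
E2: (a'+e)·a'+e
    = a'+e
These differ: at a=0, d=0, e=1, E1 = 0 but E2 = 1.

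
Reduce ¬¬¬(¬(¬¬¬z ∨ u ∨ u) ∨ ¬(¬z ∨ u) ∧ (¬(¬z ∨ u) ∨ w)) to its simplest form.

¬¬¬(¬(¬¬¬z ∨ u ∨ u) ∨ ¬(¬z ∨ u) ∧ (¬(¬z ∨ u) ∨ w))
= ¬¬¬(¬(¬¬¬z ∨ u ∨ u) ∨ ¬(¬z ∨ u))   — absorption
= ¬¬¬(¬(¬z ∨ u ∨ u) ∨ ¬(¬z ∨ u))   — double negation
= ¬(¬(¬z ∨ u ∨ u) ∨ ¬(¬z ∨ u))   — double negation
= (¬z ∨ u ∨ u) ∧ (¬z ∨ u)   — De Morgan
= u ∨ (¬z ∨ u) ∧ ¬z   — distribution
= u ∨ ¬z   — absorption

u ∨ ¬z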